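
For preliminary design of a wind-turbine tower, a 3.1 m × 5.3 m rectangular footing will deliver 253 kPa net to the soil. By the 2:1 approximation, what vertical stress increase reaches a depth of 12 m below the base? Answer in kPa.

By the 2:1 method the load spreads at 1 horizontal : 2 vertical, so at depth z the loaded area has grown by z in each plan dimension:
Δσ = qBL/((B+z)(L+z)) = 253×3.1×5.3/((3.1+12)(5.3+12)) = 15.912 kPa

Δσ_z ≈ 15.9 kPa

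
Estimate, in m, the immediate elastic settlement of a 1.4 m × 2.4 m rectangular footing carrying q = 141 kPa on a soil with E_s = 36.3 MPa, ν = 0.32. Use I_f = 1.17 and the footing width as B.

Immediate (elastic) settlement: S_e = q·B·(1−ν²)/E_s · I_f.
E_s = 36.3 MPa = 36300 kPa.
S_e = 141 × 1.4 × (1 − 0.32²) / 36300 × 1.17
    = 141 × 1.4 × 0.8976 / 36300 × 1.17
    = 0.005711 m

S_e ≈ 0.00571 m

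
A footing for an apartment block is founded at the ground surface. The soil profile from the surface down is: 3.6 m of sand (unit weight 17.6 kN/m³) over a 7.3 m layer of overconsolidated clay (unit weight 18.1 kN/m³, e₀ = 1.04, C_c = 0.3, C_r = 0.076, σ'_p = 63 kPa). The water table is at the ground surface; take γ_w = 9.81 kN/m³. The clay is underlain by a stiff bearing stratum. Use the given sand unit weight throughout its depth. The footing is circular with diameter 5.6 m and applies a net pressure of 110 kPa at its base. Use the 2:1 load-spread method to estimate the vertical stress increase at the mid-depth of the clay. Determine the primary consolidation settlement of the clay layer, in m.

Mid-depth of clay below the ground surface: z = 3.6 + 7.3/2 = 7.25 m.
Total vertical stress at mid-clay: σ_v = 17.6×3.6 + 18.1×3.65 = 129.43 kPa.
Pore pressure: u = 9.81×(7.25 − 0) = 71.123 kPa.
Initial effective stress: σ'_0 = σ_v − u = 129.43 − 71.123 = 58.307 kPa.
Stress increase at mid-clay by the 2:1 spreading method:
Δσ ≈ qD²/(D+z)² = 110×5.6²/(5.6+7.25)² = 20.891 kPa
Final effective stress: σ'_f = 58.307 + 20.891 = 79.198 kPa.
σ'_f = 79.198 > σ'_p = 63 kPa, so the stress path crosses the preconsolidation pressure — recompression up to σ'_p, then virgin compression beyond:
S_c = H/(1+e₀)·[C_r·log₁₀(σ'_p/σ'_0) + C_c·log₁₀(σ'_f/σ'_p)]
    = 7.3/2.04 × [0.076×log₁₀(63/58.307) + 0.3×log₁₀(79.198/63)]
    = 3.5784 × [0.0025551 + 0.029812] = 0.1158 m

S_c ≈ 0.116 m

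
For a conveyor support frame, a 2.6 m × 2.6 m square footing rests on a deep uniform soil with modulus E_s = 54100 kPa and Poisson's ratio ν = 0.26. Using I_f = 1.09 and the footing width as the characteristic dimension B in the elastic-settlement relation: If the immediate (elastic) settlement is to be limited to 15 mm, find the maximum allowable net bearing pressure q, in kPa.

q ≈ 307 kPa

S_e = q·B·(1−ν²)/E_s · I_f  ⇒  q = S_e·E_s / (B·(1−ν²)·I_f).
q = 0.015 × 54100 / (2.6 × 0.9324 × 1.09) = 307.1 kPa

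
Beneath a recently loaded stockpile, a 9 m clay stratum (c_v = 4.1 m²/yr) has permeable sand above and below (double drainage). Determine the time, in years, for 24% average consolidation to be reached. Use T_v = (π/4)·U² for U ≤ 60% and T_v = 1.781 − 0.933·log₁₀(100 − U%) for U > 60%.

t ≈ 0.223 years

Drainage path length: H_d = H/2 = 4.5 m (double drainage).
U ≤ 60%: T_v = (π/4)·U² = (π/4)×0.24² = 0.045239.
t = T_v·H_d²/c_v = 0.045239×4.5²/4.1 = 0.2234 years.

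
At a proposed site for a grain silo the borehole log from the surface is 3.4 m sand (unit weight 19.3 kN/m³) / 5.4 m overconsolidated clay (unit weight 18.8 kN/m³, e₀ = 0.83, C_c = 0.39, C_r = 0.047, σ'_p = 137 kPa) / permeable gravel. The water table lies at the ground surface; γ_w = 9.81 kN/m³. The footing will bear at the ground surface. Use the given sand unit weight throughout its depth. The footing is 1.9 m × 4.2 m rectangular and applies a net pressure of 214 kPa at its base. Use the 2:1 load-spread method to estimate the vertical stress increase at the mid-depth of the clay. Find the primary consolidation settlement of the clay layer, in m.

S_c ≈ 0.0188 m

Mid-depth of clay below the ground surface: z = 3.4 + 5.4/2 = 6.1 m.
Total vertical stress at mid-clay: σ_v = 19.3×3.4 + 18.8×2.7 = 116.38 kPa.
Pore pressure: u = 9.81×(6.1 − 0) = 59.841 kPa.
Initial effective stress: σ'_0 = σ_v − u = 116.38 − 59.841 = 56.539 kPa.
Stress increase at mid-clay by the 2:1 spreading method:
Δσ = qBL/((B+z)(L+z)) = 214×1.9×4.2/((1.9+6.1)(4.2+6.1)) = 20.725 kPa
Final effective stress: σ'_f = 56.539 + 20.725 = 77.264 kPa.
σ'_f = 77.264 ≤ σ'_p = 137 kPa, so the clay remains overconsolidated and only the recompression index applies:
S_c = C_r·H/(1+e₀)·log₁₀(σ'_f/σ'_0) = 0.047×5.4/1.83×log₁₀(77.264/56.539)
    = 0.13869 × 0.13563 = 0.01881 m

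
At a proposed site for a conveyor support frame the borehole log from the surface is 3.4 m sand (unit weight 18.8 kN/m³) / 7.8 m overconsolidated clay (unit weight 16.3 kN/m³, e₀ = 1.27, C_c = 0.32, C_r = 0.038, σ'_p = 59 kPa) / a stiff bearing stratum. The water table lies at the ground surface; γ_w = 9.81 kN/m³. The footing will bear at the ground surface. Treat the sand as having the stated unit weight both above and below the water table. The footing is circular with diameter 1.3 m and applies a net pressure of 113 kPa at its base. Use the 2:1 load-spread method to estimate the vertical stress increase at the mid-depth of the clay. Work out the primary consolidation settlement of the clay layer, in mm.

Mid-depth of clay below the ground surface: z = 3.4 + 7.8/2 = 7.3 m.
Total vertical stress at mid-clay: σ_v = 18.8×3.4 + 16.3×3.9 = 127.49 kPa.
Pore pressure: u = 9.81×(7.3 − 0) = 71.613 kPa.
Initial effective stress: σ'_0 = σ_v − u = 127.49 − 71.613 = 55.877 kPa.
Stress increase at mid-clay by the 2:1 spreading method:
Δσ ≈ qD²/(D+z)² = 113×1.3²/(1.3+7.3)² = 2.5821 kPa
Final effective stress: σ'_f = 55.877 + 2.5821 = 58.459 kPa.
σ'_f = 58.459 ≤ σ'_p = 59 kPa, so the clay remains overconsolidated and only the recompression index applies:
S_c = C_r·H/(1+e₀)·log₁₀(σ'_f/σ'_0) = 0.038×7.8/2.27×log₁₀(58.459/55.877)
    = 0.13057 × 0.019618 = 0.002562 m

S_c ≈ 2.56 mm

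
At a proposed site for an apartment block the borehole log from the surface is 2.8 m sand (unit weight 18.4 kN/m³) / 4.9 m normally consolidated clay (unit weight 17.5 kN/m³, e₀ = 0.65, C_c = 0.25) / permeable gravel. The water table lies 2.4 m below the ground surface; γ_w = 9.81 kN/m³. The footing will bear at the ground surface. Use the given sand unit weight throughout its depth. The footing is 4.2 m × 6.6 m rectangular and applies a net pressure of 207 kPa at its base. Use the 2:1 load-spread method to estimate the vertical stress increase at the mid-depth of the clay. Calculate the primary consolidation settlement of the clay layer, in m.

S_c ≈ 0.184 m

Mid-depth of clay below the ground surface: z = 2.8 + 4.9/2 = 5.25 m.
Total vertical stress at mid-clay: σ_v = 18.4×2.8 + 17.5×2.45 = 94.395 kPa.
Pore pressure: u = 9.81×(5.25 − 2.4) = 27.959 kPa.
Initial effective stress: σ'_0 = σ_v − u = 94.395 − 27.959 = 66.436 kPa.
Stress increase at mid-clay by the 2:1 spreading method:
Δσ = qBL/((B+z)(L+z)) = 207×4.2×6.6/((4.2+5.25)(6.6+5.25)) = 51.241 kPa
Final effective stress: σ'_f = σ'_0 + Δσ = 66.436 + 51.241 = 117.68 kPa.
Normally consolidated clay, so the full stress increment lies on the virgin compression line:
S_c = C_c·H/(1+e₀)·log₁₀(σ'_f/σ'_0) = 0.25×4.9/(1+0.65)×log₁₀(117.68/66.436)
    = 0.74242 × 0.2483 = 0.1843 m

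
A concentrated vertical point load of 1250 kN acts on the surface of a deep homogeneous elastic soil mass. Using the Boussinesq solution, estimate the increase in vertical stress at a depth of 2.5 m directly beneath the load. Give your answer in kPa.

Δσ_z ≈ 95.5 kPa

Boussinesq vertical stress below a point load on an elastic half-space:
Δσ_z = 3P/(2πz²) · [1 + (r/z)²]^(−5/2)
r/z = 0/2.5 = 0; [1+(r/z)²]^(−5/2) = 1.
Δσ_z = 3×1250/(2π×2.5²) × 1 = 95.493 × 1 = 95.49 kPa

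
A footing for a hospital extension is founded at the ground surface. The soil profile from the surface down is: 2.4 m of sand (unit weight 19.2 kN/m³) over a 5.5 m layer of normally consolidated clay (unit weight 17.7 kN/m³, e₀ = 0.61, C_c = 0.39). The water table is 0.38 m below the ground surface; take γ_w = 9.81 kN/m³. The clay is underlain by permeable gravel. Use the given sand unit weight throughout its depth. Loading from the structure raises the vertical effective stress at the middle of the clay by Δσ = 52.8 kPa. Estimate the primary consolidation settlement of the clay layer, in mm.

S_c ≈ 430 mm

Mid-depth of clay below the ground surface: z = 2.4 + 5.5/2 = 5.15 m.
Total vertical stress at mid-clay: σ_v = 19.2×2.4 + 17.7×2.75 = 94.755 kPa.
Pore pressure: u = 9.81×(5.15 − 0.38) = 46.794 kPa.
Initial effective stress: σ'_0 = σ_v − u = 94.755 − 46.794 = 47.961 kPa.
Final effective stress: σ'_f = σ'_0 + Δσ = 47.961 + 52.8 = 100.76 kPa.
Normally consolidated clay, so the full stress increment lies on the virgin compression line:
S_c = C_c·H/(1+e₀)·log₁₀(σ'_f/σ'_0) = 0.39×5.5/(1+0.61)×log₁₀(100.76/47.961)
    = 1.3323 × 0.3224 = 0.4295 m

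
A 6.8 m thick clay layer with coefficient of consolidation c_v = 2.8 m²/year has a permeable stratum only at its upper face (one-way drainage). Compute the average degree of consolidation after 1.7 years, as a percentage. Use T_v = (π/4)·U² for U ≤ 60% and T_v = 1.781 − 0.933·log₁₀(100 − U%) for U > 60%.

U ≈ 36.2 %

Drainage path length: H_d = H = 6.8 m (single drainage).
T_v = c_v·t/H_d² = 2.8×1.7/6.8² = 0.10294.
T_v = 0.10294 corresponds to the U ≤ 60% branch:
U = √(4T_v/π) = 0.362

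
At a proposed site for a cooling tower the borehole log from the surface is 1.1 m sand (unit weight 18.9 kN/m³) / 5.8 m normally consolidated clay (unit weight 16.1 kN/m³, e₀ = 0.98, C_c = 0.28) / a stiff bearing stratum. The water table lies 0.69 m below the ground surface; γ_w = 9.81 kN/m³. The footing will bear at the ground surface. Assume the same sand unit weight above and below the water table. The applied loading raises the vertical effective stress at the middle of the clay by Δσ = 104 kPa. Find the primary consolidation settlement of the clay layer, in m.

Mid-depth of clay below the ground surface: z = 1.1 + 5.8/2 = 4 m.
Total vertical stress at mid-clay: σ_v = 18.9×1.1 + 16.1×2.9 = 67.48 kPa.
Pore pressure: u = 9.81×(4 − 0.69) = 32.471 kPa.
Initial effective stress: σ'_0 = σ_v − u = 67.48 − 32.471 = 35.009 kPa.
Final effective stress: σ'_f = σ'_0 + Δσ = 35.009 + 104 = 139.01 kPa.
Normally consolidated clay, so the full stress increment lies on the virgin compression line:
S_c = C_c·H/(1+e₀)·log₁₀(σ'_f/σ'_0) = 0.28×5.8/(1+0.98)×log₁₀(139.01/35.009)
    = 0.8202 × 0.59887 = 0.4912 m

S_c ≈ 0.491 m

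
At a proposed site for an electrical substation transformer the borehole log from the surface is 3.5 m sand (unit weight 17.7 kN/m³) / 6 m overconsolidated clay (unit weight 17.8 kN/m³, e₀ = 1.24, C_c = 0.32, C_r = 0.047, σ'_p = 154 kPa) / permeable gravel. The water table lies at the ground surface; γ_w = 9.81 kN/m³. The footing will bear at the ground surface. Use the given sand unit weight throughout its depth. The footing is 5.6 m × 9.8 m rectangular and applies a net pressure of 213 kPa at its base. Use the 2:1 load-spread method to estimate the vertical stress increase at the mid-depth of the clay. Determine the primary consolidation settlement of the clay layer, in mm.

S_c ≈ 41.8 mm

Mid-depth of clay below the ground surface: z = 3.5 + 6/2 = 6.5 m.
Total vertical stress at mid-clay: σ_v = 17.7×3.5 + 17.8×3 = 115.35 kPa.
Pore pressure: u = 9.81×(6.5 − 0) = 63.765 kPa.
Initial effective stress: σ'_0 = σ_v − u = 115.35 − 63.765 = 51.585 kPa.
Stress increase at mid-clay by the 2:1 spreading method:
Δσ = qBL/((B+z)(L+z)) = 213×5.6×9.8/((5.6+6.5)(9.8+6.5)) = 59.268 kPa
Final effective stress: σ'_f = 51.585 + 59.268 = 110.85 kPa.
σ'_f = 110.85 ≤ σ'_p = 154 kPa, so the clay remains overconsolidated and only the recompression index applies:
S_c = C_r·H/(1+e₀)·log₁₀(σ'_f/σ'_0) = 0.047×6/2.24×log₁₀(110.85/51.585)
    = 0.12589 × 0.33221 = 0.04182 m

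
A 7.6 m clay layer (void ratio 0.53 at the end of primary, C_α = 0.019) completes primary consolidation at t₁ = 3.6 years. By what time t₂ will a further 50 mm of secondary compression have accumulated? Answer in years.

t₂ ≈ 12.2 years

S_s = C_α·H/(1+e_p)·log₁₀(t₂/t₁) ⇒ log₁₀(t₂/t₁) = S_s·(1+e_p)/(C_α·H).
log₁₀(t₂/t₁) = 0.05 × (1+0.53) / (0.019×7.6) = 0.5298
t₂ = t₁ × 10^0.5298 = 3.6 × 3.387 = 12.19 years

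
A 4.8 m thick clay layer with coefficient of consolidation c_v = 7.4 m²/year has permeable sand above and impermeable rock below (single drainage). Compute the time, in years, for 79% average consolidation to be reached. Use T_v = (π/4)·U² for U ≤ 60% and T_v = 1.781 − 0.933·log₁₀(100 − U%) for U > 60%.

t ≈ 1.7 years

Drainage path length: H_d = H = 4.8 m (single drainage).
U > 60%: T_v = 1.781 − 0.933·log₁₀(100 − 79) = 0.54737.
t = T_v·H_d²/c_v = 0.54737×4.8²/7.4 = 1.704 years.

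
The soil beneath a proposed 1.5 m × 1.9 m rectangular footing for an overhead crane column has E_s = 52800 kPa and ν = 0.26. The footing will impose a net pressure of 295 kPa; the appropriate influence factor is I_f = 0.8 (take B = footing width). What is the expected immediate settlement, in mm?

S_e ≈ 6.25 mm

Immediate (elastic) settlement: S_e = q·B·(1−ν²)/E_s · I_f.
S_e = 295 × 1.5 × (1 − 0.26²) / 52800 × 0.8
    = 295 × 1.5 × 0.9324 / 52800 × 0.8
    = 0.006251 m = 6.251 mm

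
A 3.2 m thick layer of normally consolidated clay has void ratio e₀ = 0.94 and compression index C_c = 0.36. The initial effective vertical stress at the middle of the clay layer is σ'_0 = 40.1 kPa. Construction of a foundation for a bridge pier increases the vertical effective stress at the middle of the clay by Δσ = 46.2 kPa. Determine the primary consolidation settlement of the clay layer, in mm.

S_c ≈ 198 mm

Final effective stress: σ'_f = σ'_0 + Δσ = 40.1 + 46.2 = 86.3 kPa.
Normally consolidated clay, so the full stress increment lies on the virgin compression line:
S_c = C_c·H/(1+e₀)·log₁₀(σ'_f/σ'_0) = 0.36×3.2/(1+0.94)×log₁₀(86.3/40.1)
    = 0.59381 × 0.33287 = 0.1977 m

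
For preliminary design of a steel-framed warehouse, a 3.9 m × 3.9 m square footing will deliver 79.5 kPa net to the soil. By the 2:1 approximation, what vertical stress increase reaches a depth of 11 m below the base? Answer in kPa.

By the 2:1 method the load spreads at 1 horizontal : 2 vertical, so at depth z the loaded area has grown by z in each plan dimension:
Δσ = qBL/((B+z)(L+z)) = 79.5×3.9×3.9/((3.9+11)(3.9+11)) = 5.4466 kPa

Δσ_z ≈ 5.45 kPa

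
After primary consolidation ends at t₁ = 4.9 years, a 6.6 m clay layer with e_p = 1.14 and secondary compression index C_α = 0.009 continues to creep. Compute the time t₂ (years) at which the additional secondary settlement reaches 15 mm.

t₂ ≈ 17 years

S_s = C_α·H/(1+e_p)·log₁₀(t₂/t₁) ⇒ log₁₀(t₂/t₁) = S_s·(1+e_p)/(C_α·H).
log₁₀(t₂/t₁) = 0.015 × (1+1.14) / (0.009×6.6) = 0.5404
t₂ = t₁ × 10^0.5404 = 4.9 × 3.471 = 17.01 years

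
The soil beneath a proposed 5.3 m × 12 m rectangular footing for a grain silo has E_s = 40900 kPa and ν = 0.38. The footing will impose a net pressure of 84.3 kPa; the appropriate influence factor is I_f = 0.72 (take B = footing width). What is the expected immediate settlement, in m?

Immediate (elastic) settlement: S_e = q·B·(1−ν²)/E_s · I_f.
S_e = 84.3 × 5.3 × (1 − 0.38²) / 40900 × 0.72
    = 84.3 × 5.3 × 0.8556 / 40900 × 0.72
    = 0.00673 m

S_e ≈ 0.00673 m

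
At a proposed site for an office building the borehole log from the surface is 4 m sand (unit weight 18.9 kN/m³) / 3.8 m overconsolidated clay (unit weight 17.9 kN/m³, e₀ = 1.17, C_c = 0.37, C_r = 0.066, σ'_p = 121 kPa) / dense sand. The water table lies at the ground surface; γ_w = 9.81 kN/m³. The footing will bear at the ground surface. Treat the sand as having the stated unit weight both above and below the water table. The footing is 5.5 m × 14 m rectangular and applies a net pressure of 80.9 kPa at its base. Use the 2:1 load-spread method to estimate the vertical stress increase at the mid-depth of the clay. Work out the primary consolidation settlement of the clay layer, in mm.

Mid-depth of clay below the ground surface: z = 4 + 3.8/2 = 5.9 m.
Total vertical stress at mid-clay: σ_v = 18.9×4 + 17.9×1.9 = 109.61 kPa.
Pore pressure: u = 9.81×(5.9 − 0) = 57.879 kPa.
Initial effective stress: σ'_0 = σ_v − u = 109.61 − 57.879 = 51.731 kPa.
Stress increase at mid-clay by the 2:1 spreading method:
Δσ = qBL/((B+z)(L+z)) = 80.9×5.5×14/((5.5+5.9)(14+5.9)) = 27.459 kPa
Final effective stress: σ'_f = 51.731 + 27.459 = 79.19 kPa.
σ'_f = 79.19 ≤ σ'_p = 121 kPa, so the clay remains overconsolidated and only the recompression index applies:
S_c = C_r·H/(1+e₀)·log₁₀(σ'_f/σ'_0) = 0.066×3.8/2.17×log₁₀(79.19/51.731)
    = 0.11558 × 0.18492 = 0.02137 m

S_c ≈ 21.4 mm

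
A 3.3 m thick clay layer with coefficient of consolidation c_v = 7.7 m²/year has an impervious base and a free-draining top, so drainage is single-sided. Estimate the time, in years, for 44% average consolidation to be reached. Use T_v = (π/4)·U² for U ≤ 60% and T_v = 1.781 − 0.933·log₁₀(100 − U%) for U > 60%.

Drainage path length: H_d = H = 3.3 m (single drainage).
U ≤ 60%: T_v = (π/4)·U² = (π/4)×0.44² = 0.15205.
t = T_v·H_d²/c_v = 0.15205×3.3²/7.7 = 0.215 years.

t ≈ 0.215 years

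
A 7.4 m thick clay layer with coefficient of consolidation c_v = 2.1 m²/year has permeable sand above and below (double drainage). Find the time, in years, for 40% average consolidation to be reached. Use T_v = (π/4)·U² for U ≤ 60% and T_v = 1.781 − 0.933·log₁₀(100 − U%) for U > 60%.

t ≈ 0.819 years

Drainage path length: H_d = H/2 = 3.7 m (double drainage).
U ≤ 60%: T_v = (π/4)·U² = (π/4)×0.4² = 0.12566.
t = T_v·H_d²/c_v = 0.12566×3.7²/2.1 = 0.8192 years.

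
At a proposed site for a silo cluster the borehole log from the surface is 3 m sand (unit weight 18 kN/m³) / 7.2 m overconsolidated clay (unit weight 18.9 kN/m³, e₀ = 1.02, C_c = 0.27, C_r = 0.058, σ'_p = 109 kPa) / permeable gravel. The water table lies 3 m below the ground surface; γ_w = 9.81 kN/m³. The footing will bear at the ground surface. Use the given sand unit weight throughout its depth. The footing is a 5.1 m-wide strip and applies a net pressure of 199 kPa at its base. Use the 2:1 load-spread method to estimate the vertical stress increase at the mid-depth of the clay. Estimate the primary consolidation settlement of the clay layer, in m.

S_c ≈ 0.215 m

Mid-depth of clay below the ground surface: z = 3 + 7.2/2 = 6.6 m.
Total vertical stress at mid-clay: σ_v = 18×3 + 18.9×3.6 = 122.04 kPa.
Pore pressure: u = 9.81×(6.6 − 3) = 35.316 kPa.
Initial effective stress: σ'_0 = σ_v − u = 122.04 − 35.316 = 86.724 kPa.
Stress increase at mid-clay by the 2:1 spreading method:
Δσ = qB/(B+z) = 199×5.1/(5.1+6.6) = 86.744 kPa
Final effective stress: σ'_f = 86.724 + 86.744 = 173.47 kPa.
σ'_f = 173.47 > σ'_p = 109 kPa, so the stress path crosses the preconsolidation pressure — recompression up to σ'_p, then virgin compression beyond:
S_c = H/(1+e₀)·[C_r·log₁₀(σ'_p/σ'_0) + C_c·log₁₀(σ'_f/σ'_p)]
    = 7.2/2.02 × [0.058×log₁₀(109/86.724) + 0.27×log₁₀(173.47/109)]
    = 3.5644 × [0.0057587 + 0.054485] = 0.2147 m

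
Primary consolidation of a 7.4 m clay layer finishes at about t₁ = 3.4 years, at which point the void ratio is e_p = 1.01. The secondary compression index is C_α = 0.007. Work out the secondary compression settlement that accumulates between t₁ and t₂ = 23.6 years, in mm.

S_s ≈ 21.7 mm

Secondary compression: S_s = C_α·H/(1+e_p)·log₁₀(t₂/t₁)
S_s = 0.007×7.4/(1+1.01)×log₁₀(23.6/3.4)
    = 0.02577 × 0.8414 = 0.02168 m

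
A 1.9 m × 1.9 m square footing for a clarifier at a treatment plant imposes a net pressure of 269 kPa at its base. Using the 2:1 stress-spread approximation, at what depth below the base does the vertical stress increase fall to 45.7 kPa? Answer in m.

2:1 spreading — at depth z the loaded area has grown by z in each plan dimension:
qB²/(B+z)² = Δσ_z ⇒ z = B(√(q/Δσ_z) − 1) = 1.9×(√(269/45.7) − 1) = 2.71 m

z ≈ 2.71 m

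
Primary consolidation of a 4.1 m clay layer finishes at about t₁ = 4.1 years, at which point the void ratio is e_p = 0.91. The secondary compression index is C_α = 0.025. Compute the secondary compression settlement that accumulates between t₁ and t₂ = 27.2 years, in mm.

S_s ≈ 44.1 mm

Secondary compression: S_s = C_α·H/(1+e_p)·log₁₀(t₂/t₁)
S_s = 0.025×4.1/(1+0.91)×log₁₀(27.2/4.1)
    = 0.05366 × 0.8218 = 0.0441 m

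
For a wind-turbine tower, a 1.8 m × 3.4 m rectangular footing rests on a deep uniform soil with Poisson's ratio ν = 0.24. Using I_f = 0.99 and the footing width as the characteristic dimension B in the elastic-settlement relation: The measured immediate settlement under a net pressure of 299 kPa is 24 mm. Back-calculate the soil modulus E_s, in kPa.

E_s ≈ 20900 kPa

S_e = q·B·(1−ν²)/E_s · I_f  ⇒  E_s = q·B·(1−ν²)·I_f / S_e.
E_s = 299 × 1.8 × 0.9424 × 0.99 / 0.024 = 20920 kPa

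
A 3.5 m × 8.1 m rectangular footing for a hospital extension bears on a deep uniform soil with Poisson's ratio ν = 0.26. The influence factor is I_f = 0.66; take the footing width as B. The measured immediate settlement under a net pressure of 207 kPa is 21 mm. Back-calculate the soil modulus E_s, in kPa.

S_e = q·B·(1−ν²)/E_s · I_f  ⇒  E_s = q·B·(1−ν²)·I_f / S_e.
E_s = 207 × 3.5 × 0.9324 × 0.66 / 0.021 = 21230 kPa

E_s ≈ 21200 kPa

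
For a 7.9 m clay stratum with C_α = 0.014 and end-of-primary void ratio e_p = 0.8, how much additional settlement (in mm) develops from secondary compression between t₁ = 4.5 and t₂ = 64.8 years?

Secondary compression: S_s = C_α·H/(1+e_p)·log₁₀(t₂/t₁)
S_s = 0.014×7.9/(1+0.8)×log₁₀(64.8/4.5)
    = 0.06144 × 1.158 = 0.07117 m

S_s ≈ 71.2 mm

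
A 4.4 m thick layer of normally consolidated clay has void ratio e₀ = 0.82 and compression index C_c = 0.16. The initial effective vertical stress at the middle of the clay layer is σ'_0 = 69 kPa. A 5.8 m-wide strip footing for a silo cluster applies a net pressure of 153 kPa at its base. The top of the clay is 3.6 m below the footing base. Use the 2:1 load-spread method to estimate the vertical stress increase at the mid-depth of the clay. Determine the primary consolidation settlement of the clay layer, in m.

Mid-depth of clay below the footing base: z = 3.6 + 4.4/2 = 5.8 m.
Stress increase at mid-clay by the 2:1 spreading method:
Δσ = qB/(B+z) = 153×5.8/(5.8+5.8) = 76.5 kPa
Final effective stress: σ'_f = σ'_0 + Δσ = 69 + 76.5 = 145.5 kPa.
Normally consolidated clay, so the full stress increment lies on the virgin compression line:
S_c = C_c·H/(1+e₀)·log₁₀(σ'_f/σ'_0) = 0.16×4.4/(1+0.82)×log₁₀(145.5/69)
    = 0.38681 × 0.32401 = 0.1253 m

S_c ≈ 0.125 m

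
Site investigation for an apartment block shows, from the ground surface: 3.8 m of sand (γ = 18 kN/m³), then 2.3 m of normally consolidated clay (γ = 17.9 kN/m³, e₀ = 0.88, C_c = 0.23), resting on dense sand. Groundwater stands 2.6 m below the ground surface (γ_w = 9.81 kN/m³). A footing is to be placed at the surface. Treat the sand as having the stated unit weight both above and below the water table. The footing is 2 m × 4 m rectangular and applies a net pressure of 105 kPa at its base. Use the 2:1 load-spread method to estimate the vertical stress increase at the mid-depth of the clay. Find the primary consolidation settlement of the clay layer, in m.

S_c ≈ 0.0228 m

Mid-depth of clay below the ground surface: z = 3.8 + 2.3/2 = 4.95 m.
Total vertical stress at mid-clay: σ_v = 18×3.8 + 17.9×1.15 = 88.985 kPa.
Pore pressure: u = 9.81×(4.95 − 2.6) = 23.054 kPa.
Initial effective stress: σ'_0 = σ_v − u = 88.985 − 23.054 = 65.931 kPa.
Stress increase at mid-clay by the 2:1 spreading method:
Δσ = qBL/((B+z)(L+z)) = 105×2×4/((2+4.95)(4+4.95)) = 13.504 kPa
Final effective stress: σ'_f = σ'_0 + Δσ = 65.931 + 13.504 = 79.435 kPa.
Normally consolidated clay, so the full stress increment lies on the virgin compression line:
S_c = C_c·H/(1+e₀)·log₁₀(σ'_f/σ'_0) = 0.23×2.3/(1+0.88)×log₁₀(79.435/65.931)
    = 0.28138 × 0.080922 = 0.02277 m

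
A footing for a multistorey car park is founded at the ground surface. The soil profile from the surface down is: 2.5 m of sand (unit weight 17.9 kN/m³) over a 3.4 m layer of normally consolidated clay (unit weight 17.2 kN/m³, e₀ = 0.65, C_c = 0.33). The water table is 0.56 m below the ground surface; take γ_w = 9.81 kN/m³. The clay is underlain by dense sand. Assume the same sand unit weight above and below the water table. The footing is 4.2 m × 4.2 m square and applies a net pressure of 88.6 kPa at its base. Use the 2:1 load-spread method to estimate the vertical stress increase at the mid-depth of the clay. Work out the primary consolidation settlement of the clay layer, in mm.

S_c ≈ 135 mm

Mid-depth of clay below the ground surface: z = 2.5 + 3.4/2 = 4.2 m.
Total vertical stress at mid-clay: σ_v = 17.9×2.5 + 17.2×1.7 = 73.99 kPa.
Pore pressure: u = 9.81×(4.2 − 0.56) = 35.708 kPa.
Initial effective stress: σ'_0 = σ_v − u = 73.99 − 35.708 = 38.282 kPa.
Stress increase at mid-clay by the 2:1 spreading method:
Δσ = qBL/((B+z)(L+z)) = 88.6×4.2×4.2/((4.2+4.2)(4.2+4.2)) = 22.15 kPa
Final effective stress: σ'_f = σ'_0 + Δσ = 38.282 + 22.15 = 60.432 kPa.
Normally consolidated clay, so the full stress increment lies on the virgin compression line:
S_c = C_c·H/(1+e₀)·log₁₀(σ'_f/σ'_0) = 0.33×3.4/(1+0.65)×log₁₀(60.432/38.282)
    = 0.68 × 0.19827 = 0.1348 m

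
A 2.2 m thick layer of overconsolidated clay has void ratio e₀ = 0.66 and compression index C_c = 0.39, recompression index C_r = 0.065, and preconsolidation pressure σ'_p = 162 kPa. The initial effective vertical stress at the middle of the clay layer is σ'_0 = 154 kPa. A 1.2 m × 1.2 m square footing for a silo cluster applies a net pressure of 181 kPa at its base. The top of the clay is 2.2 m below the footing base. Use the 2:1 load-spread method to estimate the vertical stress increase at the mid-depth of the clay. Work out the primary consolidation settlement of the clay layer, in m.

S_c ≈ 0.00854 m

Mid-depth of clay below the footing base: z = 2.2 + 2.2/2 = 3.3 m.
Stress increase at mid-clay by the 2:1 spreading method:
Δσ = qBL/((B+z)(L+z)) = 181×1.2×1.2/((1.2+3.3)(1.2+3.3)) = 12.871 kPa
Final effective stress: σ'_f = 154 + 12.871 = 166.87 kPa.
σ'_f = 166.87 > σ'_p = 162 kPa, so the stress path crosses the preconsolidation pressure — recompression up to σ'_p, then virgin compression beyond:
S_c = H/(1+e₀)·[C_r·log₁₀(σ'_p/σ'_0) + C_c·log₁₀(σ'_f/σ'_p)]
    = 2.2/1.66 × [0.065×log₁₀(162/154) + 0.39×log₁₀(166.87/162)]
    = 1.3253 × [0.0014296 + 0.0050167] = 0.008543 m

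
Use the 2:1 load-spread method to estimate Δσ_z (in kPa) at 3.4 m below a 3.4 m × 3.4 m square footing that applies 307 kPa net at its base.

Δσ_z ≈ 76.8 kPa

By the 2:1 method the load spreads at 1 horizontal : 2 vertical, so at depth z the loaded area has grown by z in each plan dimension:
Δσ = qBL/((B+z)(L+z)) = 307×3.4×3.4/((3.4+3.4)(3.4+3.4)) = 76.75 kPa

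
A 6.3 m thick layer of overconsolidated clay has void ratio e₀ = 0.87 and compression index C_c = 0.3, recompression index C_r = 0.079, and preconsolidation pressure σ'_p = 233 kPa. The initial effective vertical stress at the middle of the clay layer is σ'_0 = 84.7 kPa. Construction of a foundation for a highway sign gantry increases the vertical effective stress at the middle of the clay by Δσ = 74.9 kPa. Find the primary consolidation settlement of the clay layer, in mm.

Final effective stress: σ'_f = 84.7 + 74.9 = 159.6 kPa.
σ'_f = 159.6 ≤ σ'_p = 233 kPa, so the clay remains overconsolidated and only the recompression index applies:
S_c = C_r·H/(1+e₀)·log₁₀(σ'_f/σ'_0) = 0.079×6.3/1.87×log₁₀(159.6/84.7)
    = 0.26615 × 0.27515 = 0.07323 m

S_c ≈ 73.2 mm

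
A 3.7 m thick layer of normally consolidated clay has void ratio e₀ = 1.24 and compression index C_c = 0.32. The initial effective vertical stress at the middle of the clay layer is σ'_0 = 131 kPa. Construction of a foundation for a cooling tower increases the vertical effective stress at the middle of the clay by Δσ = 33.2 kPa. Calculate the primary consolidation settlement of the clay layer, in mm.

Final effective stress: σ'_f = σ'_0 + Δσ = 131 + 33.2 = 164.2 kPa.
Normally consolidated clay, so the full stress increment lies on the virgin compression line:
S_c = C_c·H/(1+e₀)·log₁₀(σ'_f/σ'_0) = 0.32×3.7/(1+1.24)×log₁₀(164.2/131)
    = 0.52857 × 0.098102 = 0.05185 m

S_c ≈ 51.9 mm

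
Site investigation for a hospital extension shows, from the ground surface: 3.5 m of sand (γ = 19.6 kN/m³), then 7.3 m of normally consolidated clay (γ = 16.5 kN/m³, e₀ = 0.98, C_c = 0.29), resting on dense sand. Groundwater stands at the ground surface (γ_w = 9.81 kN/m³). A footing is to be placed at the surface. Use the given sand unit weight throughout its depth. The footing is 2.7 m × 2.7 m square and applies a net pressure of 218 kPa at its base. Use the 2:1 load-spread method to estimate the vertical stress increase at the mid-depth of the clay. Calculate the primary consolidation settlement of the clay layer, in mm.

S_c ≈ 114 mm

Mid-depth of clay below the ground surface: z = 3.5 + 7.3/2 = 7.15 m.
Total vertical stress at mid-clay: σ_v = 19.6×3.5 + 16.5×3.65 = 128.83 kPa.
Pore pressure: u = 9.81×(7.15 − 0) = 70.142 kPa.
Initial effective stress: σ'_0 = σ_v − u = 128.83 − 70.142 = 58.688 kPa.
Stress increase at mid-clay by the 2:1 spreading method:
Δσ = qBL/((B+z)(L+z)) = 218×2.7×2.7/((2.7+7.15)(2.7+7.15)) = 16.38 kPa
Final effective stress: σ'_f = σ'_0 + Δσ = 58.688 + 16.38 = 75.068 kPa.
Normally consolidated clay, so the full stress increment lies on the virgin compression line:
S_c = C_c·H/(1+e₀)·log₁₀(σ'_f/σ'_0) = 0.29×7.3/(1+0.98)×log₁₀(75.068/58.688)
    = 1.0692 × 0.10691 = 0.1143 m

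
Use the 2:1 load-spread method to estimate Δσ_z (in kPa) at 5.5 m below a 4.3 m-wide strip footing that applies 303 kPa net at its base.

Δσ_z ≈ 133 kPa

By the 2:1 method the load spreads at 1 horizontal : 2 vertical, so at depth z the loaded area has grown by z in each plan dimension:
Δσ = qB/(B+z) = 303×4.3/(4.3+5.5) = 132.95 kPa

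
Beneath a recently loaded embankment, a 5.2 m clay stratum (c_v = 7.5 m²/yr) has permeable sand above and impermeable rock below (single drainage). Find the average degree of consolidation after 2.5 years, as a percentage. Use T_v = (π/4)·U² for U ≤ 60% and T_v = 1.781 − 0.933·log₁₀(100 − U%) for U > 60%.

Drainage path length: H_d = H = 5.2 m (single drainage).
T_v = c_v·t/H_d² = 7.5×2.5/5.2² = 0.69342.
T_v = 0.69342 corresponds to the U > 60% branch:
U = 1 − 10^((1.781 − T_v)/0.933)/100 = 0.8536

U ≈ 85.4 %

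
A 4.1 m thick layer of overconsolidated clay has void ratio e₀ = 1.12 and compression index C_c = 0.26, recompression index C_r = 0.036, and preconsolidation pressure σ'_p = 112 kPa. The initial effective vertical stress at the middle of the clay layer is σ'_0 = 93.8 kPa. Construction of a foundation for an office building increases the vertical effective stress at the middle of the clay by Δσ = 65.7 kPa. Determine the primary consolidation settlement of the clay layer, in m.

Final effective stress: σ'_f = 93.8 + 65.7 = 159.5 kPa.
σ'_f = 159.5 > σ'_p = 112 kPa, so the stress path crosses the preconsolidation pressure — recompression up to σ'_p, then virgin compression beyond:
S_c = H/(1+e₀)·[C_r·log₁₀(σ'_p/σ'_0) + C_c·log₁₀(σ'_f/σ'_p)]
    = 4.1/2.12 × [0.036×log₁₀(112/93.8) + 0.26×log₁₀(159.5/112)]
    = 1.934 × [0.0027725 + 0.039921] = 0.08257 m

S_c ≈ 0.0826 m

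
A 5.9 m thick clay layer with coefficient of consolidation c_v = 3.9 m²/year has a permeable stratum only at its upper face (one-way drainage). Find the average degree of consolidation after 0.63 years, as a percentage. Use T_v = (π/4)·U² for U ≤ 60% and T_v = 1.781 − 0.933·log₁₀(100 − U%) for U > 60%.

Drainage path length: H_d = H = 5.9 m (single drainage).
T_v = c_v·t/H_d² = 3.9×0.63/5.9² = 0.070583.
T_v = 0.070583 corresponds to the U ≤ 60% branch:
U = √(4T_v/π) = 0.2998

U ≈ 30 %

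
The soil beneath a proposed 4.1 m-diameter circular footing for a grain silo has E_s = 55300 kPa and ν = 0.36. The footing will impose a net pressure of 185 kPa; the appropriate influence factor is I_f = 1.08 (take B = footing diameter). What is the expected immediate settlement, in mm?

S_e ≈ 12.9 mm

Immediate (elastic) settlement: S_e = q·B·(1−ν²)/E_s · I_f.
S_e = 185 × 4.1 × (1 − 0.36²) / 55300 × 1.08
    = 185 × 4.1 × 0.8704 / 55300 × 1.08
    = 0.01289 m = 12.89 mm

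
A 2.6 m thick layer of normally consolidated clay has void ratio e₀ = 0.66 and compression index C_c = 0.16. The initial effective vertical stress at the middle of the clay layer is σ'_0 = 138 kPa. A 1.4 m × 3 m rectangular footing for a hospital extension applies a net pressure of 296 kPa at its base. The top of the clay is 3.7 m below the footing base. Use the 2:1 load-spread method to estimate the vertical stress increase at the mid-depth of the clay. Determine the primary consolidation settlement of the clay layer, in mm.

S_c ≈ 17.6 mm

Mid-depth of clay below the footing base: z = 3.7 + 2.6/2 = 5 m.
Stress increase at mid-clay by the 2:1 spreading method:
Δσ = qBL/((B+z)(L+z)) = 296×1.4×3/((1.4+5)(3+5)) = 24.281 kPa
Final effective stress: σ'_f = σ'_0 + Δσ = 138 + 24.281 = 162.28 kPa.
Normally consolidated clay, so the full stress increment lies on the virgin compression line:
S_c = C_c·H/(1+e₀)·log₁₀(σ'_f/σ'_0) = 0.16×2.6/(1+0.66)×log₁₀(162.28/138)
    = 0.2506 × 0.070386 = 0.01764 m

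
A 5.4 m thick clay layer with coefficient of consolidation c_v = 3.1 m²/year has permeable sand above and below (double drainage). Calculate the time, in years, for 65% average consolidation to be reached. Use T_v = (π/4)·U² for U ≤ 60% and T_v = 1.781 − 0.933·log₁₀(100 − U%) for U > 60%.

t ≈ 0.8 years

Drainage path length: H_d = H/2 = 2.7 m (double drainage).
U > 60%: T_v = 1.781 − 0.933·log₁₀(100 − 65) = 0.34038.
t = T_v·H_d²/c_v = 0.34038×2.7²/3.1 = 0.8004 years.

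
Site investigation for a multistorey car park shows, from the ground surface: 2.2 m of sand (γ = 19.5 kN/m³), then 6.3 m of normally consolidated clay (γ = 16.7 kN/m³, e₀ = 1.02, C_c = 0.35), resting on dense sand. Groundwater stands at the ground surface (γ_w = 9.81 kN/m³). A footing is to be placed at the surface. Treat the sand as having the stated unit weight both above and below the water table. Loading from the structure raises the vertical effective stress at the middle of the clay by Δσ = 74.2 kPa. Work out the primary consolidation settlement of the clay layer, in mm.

S_c ≈ 475 mm

Mid-depth of clay below the ground surface: z = 2.2 + 6.3/2 = 5.35 m.
Total vertical stress at mid-clay: σ_v = 19.5×2.2 + 16.7×3.15 = 95.505 kPa.
Pore pressure: u = 9.81×(5.35 − 0) = 52.483 kPa.
Initial effective stress: σ'_0 = σ_v − u = 95.505 − 52.483 = 43.022 kPa.
Final effective stress: σ'_f = σ'_0 + Δσ = 43.022 + 74.2 = 117.22 kPa.
Normally consolidated clay, so the full stress increment lies on the virgin compression line:
S_c = C_c·H/(1+e₀)·log₁₀(σ'_f/σ'_0) = 0.35×6.3/(1+1.02)×log₁₀(117.22/43.022)
    = 1.0916 × 0.43531 = 0.4752 m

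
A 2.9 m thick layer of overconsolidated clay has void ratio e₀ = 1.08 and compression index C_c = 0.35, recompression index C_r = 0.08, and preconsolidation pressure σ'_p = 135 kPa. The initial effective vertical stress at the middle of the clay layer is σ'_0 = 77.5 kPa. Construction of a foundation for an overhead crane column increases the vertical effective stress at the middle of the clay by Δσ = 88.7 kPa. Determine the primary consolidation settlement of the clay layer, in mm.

S_c ≈ 70.9 mm

Final effective stress: σ'_f = 77.5 + 88.7 = 166.2 kPa.
σ'_f = 166.2 > σ'_p = 135 kPa, so the stress path crosses the preconsolidation pressure — recompression up to σ'_p, then virgin compression beyond:
S_c = H/(1+e₀)·[C_r·log₁₀(σ'_p/σ'_0) + C_c·log₁₀(σ'_f/σ'_p)]
    = 2.9/2.08 × [0.08×log₁₀(135/77.5) + 0.35×log₁₀(166.2/135)]
    = 1.3942 × [0.019283 + 0.031604] = 0.07095 m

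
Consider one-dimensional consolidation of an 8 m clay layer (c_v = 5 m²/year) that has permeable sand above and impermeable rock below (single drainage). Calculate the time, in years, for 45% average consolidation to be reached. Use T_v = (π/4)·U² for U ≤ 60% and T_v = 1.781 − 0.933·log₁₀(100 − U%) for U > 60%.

t ≈ 2.04 years

Drainage path length: H_d = H = 8 m (single drainage).
U ≤ 60%: T_v = (π/4)·U² = (π/4)×0.45² = 0.15904.
t = T_v·H_d²/c_v = 0.15904×8²/5 = 2.036 years.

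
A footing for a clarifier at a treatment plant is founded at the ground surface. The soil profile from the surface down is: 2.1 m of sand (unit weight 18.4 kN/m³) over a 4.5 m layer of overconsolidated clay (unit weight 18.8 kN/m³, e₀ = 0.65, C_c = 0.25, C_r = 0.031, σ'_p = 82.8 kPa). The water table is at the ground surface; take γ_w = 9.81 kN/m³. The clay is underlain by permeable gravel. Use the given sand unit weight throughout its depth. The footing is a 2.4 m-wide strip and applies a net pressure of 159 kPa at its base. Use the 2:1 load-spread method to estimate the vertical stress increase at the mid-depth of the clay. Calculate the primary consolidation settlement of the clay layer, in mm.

S_c ≈ 68.4 mm

Mid-depth of clay below the ground surface: z = 2.1 + 4.5/2 = 4.35 m.
Total vertical stress at mid-clay: σ_v = 18.4×2.1 + 18.8×2.25 = 80.94 kPa.
Pore pressure: u = 9.81×(4.35 − 0) = 42.673 kPa.
Initial effective stress: σ'_0 = σ_v − u = 80.94 − 42.673 = 38.267 kPa.
Stress increase at mid-clay by the 2:1 spreading method:
Δσ = qB/(B+z) = 159×2.4/(2.4+4.35) = 56.533 kPa
Final effective stress: σ'_f = 38.267 + 56.533 = 94.8 kPa.
σ'_f = 94.8 > σ'_p = 82.8 kPa, so the stress path crosses the preconsolidation pressure — recompression up to σ'_p, then virgin compression beyond:
S_c = H/(1+e₀)·[C_r·log₁₀(σ'_p/σ'_0) + C_c·log₁₀(σ'_f/σ'_p)]
    = 4.5/1.65 × [0.031×log₁₀(82.8/38.267) + 0.25×log₁₀(94.8/82.8)]
    = 2.7273 × [0.010391 + 0.014695] = 0.06842 m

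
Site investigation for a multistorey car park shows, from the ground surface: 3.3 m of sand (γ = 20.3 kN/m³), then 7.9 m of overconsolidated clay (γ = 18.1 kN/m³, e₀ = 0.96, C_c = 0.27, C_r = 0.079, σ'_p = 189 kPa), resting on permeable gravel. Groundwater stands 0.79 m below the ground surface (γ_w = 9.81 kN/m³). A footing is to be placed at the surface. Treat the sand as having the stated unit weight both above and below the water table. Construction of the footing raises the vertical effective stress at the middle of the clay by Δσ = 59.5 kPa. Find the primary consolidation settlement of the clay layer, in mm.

S_c ≈ 80.7 mm

Mid-depth of clay below the ground surface: z = 3.3 + 7.9/2 = 7.25 m.
Total vertical stress at mid-clay: σ_v = 20.3×3.3 + 18.1×3.95 = 138.49 kPa.
Pore pressure: u = 9.81×(7.25 − 0.79) = 63.373 kPa.
Initial effective stress: σ'_0 = σ_v − u = 138.49 − 63.373 = 75.117 kPa.
Final effective stress: σ'_f = 75.117 + 59.5 = 134.62 kPa.
σ'_f = 134.62 ≤ σ'_p = 189 kPa, so the clay remains overconsolidated and only the recompression index applies:
S_c = C_r·H/(1+e₀)·log₁₀(σ'_f/σ'_0) = 0.079×7.9/1.96×log₁₀(134.62/75.117)
    = 0.31842 × 0.25337 = 0.08068 m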